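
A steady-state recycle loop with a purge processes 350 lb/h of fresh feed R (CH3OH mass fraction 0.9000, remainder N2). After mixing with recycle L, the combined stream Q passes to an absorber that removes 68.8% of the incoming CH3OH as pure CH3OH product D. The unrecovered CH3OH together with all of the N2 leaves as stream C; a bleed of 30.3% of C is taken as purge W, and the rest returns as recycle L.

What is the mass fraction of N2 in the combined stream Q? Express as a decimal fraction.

0.2230

N2 enters only via R and leaves only via the purge: 350×0.100 = 0.303×(N2 in C), and the absorber passes all N2, so N2 in Q = N2 in C = 115.51 lb/h.
CH3OH in Q: m_A = 350×0.900 + (1−0.303)·(1−0.688)·m_A, so m_A = 315/0.7825 = 402.54 lb/h.
Q = 402.54 + 115.51 = 518.05 lb/h.
N2 fraction in Q = 115.51/518.05 = 0.2230.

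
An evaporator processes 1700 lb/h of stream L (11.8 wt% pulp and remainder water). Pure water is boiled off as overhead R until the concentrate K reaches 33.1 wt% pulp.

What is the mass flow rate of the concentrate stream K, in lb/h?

pulp is conserved: 1700×0.118 = 200.6 lb/h all reports to the concentrate.
Concentrate = 200.6/(target fraction) = 606.04 lb/h.

606 lb/h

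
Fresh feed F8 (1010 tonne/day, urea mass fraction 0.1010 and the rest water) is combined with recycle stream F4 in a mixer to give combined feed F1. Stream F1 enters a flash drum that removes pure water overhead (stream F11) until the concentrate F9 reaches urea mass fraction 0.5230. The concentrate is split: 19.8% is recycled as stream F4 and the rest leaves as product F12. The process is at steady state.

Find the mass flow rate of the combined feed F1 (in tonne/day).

1058 tonne/day

Overall urea balance (none leaves overhead): urea in fresh feed = urea in product, i.e. 1010×0.101 = (1−0.198)·F9·0.523.
F9 = 102.01/(0.523×0.802) = 243.2 tonne/day.
Recycle F4 = 0.198×243.2 = 48.154 tonne/day.
Combined feed F1 = 1010 + 48.154 = 1058.2 tonne/day.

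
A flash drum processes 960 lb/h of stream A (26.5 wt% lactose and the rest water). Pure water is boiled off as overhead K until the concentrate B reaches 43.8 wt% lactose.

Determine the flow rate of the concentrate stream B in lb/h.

580.8 lb/h

lactose is conserved: 960×0.265 = 254.4 lb/h all reports to the concentrate.
Concentrate = 254.4/(target fraction) = 580.82 lb/h.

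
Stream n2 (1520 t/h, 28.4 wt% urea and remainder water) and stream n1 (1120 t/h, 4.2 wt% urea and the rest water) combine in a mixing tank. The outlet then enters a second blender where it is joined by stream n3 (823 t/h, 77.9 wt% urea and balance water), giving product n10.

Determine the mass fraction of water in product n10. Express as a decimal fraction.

0.677

Overall, product flow = 3463 t/h.
water in = 1520×0.716 + 1120×0.958 + 823×0.221 = 2343.2 t/h.
water fraction in n10 = 0.677.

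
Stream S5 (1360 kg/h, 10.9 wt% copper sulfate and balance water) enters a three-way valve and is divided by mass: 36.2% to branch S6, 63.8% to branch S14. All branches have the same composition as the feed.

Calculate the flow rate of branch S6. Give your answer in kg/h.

Branch S6 flow = 0.362×1360 = 492.32 kg/h.

492.3 kg/h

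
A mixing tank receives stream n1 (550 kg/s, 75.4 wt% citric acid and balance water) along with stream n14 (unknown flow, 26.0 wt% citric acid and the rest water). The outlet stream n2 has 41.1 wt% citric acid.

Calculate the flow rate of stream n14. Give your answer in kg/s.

Let n14 be the unknown flow. Total out = 550 + n14.
citric acid balance: 414.7 + 0.260·n14 = 0.411·(550 + n14)
(0.260 − 0.411)·n14 = 0.411×550 − 414.7 = -188.65
n14 = -188.65 / -0.151 = 1249.3 kg/s

1249 kg/s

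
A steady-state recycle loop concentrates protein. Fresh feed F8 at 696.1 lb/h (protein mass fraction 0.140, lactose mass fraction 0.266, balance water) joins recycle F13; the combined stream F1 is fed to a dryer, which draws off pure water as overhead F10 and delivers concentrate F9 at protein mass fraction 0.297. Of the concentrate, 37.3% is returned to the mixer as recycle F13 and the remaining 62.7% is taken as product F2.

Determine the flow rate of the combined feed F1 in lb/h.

891.3 lb/h

Overall protein balance (none leaves overhead): protein in fresh feed = protein in product, i.e. 696.1×0.140 = (1−0.373)·F9·0.297.
F9 = 97.454/(0.297×0.627) = 523.33 lb/h.
Recycle F13 = 0.373×523.33 = 195.2 lb/h.
Combined feed F1 = 696.1 + 195.2 = 891.3 lb/h.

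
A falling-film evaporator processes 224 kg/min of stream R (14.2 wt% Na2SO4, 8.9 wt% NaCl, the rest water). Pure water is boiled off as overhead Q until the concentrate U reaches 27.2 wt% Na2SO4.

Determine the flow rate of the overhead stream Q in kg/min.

107.1 kg/min

Na2SO4 is conserved: 224×0.142 = 31.808 kg/min all reports to the concentrate.
Concentrate = 31.808/(target fraction) = 116.94 kg/min.
Overhead = 224 − 116.94 = 107.06 kg/min.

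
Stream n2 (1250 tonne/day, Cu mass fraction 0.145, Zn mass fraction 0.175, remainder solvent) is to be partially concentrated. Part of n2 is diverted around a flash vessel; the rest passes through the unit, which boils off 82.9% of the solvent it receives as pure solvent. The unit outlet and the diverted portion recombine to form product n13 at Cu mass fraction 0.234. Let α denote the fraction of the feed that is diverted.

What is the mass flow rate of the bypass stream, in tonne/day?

406.6 tonne/day

All 1250×0.145 = 181.25 tonne/day of Cu reaches n13, so n13 = 181.25/0.234 = 774.57 tonne/day and vapour = 475.43 tonne/day.
The evaporator receives (1−α)·1250 of feed at 0.680 solvent and removes 0.829 of that solvent:
0.829×0.680×(1−α)×1250 = 475.43
(1−α) = 475.43/704.65 = 0.6747;  α = 0.3253.
Bypass flow = 0.3253×1250 = 406.63 tonne/day.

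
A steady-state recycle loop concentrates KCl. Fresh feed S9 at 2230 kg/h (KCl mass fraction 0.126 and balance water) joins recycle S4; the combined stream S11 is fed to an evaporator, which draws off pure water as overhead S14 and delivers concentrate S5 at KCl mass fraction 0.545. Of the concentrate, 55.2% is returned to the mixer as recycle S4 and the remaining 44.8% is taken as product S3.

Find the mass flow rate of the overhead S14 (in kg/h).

1714 kg/h

Overall KCl balance (none leaves overhead): KCl in fresh feed = KCl in product, i.e. 2230×0.126 = (1−0.552)·S5·0.545.
S5 = 280.98/(0.545×0.448) = 1150.8 kg/h.
Recycle S4 = 0.552×1150.8 = 635.24 kg/h.
Combined feed S11 = 2230 + 635.24 = 2865.2 kg/h.
Overhead S14 = S11 − S5 = 2865.2 − 1150.8 = 1714.4 kg/h.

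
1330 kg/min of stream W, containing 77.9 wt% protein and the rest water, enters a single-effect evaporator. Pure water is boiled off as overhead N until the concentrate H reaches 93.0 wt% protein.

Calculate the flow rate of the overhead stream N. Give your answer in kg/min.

protein is conserved: 1330×0.779 = 1036.1 kg/min all reports to the concentrate.
Concentrate = 1036.1/(target fraction) = 1114.1 kg/min.
Overhead = 1330 − 1114.1 = 215.95 kg/min.

215.9 kg/min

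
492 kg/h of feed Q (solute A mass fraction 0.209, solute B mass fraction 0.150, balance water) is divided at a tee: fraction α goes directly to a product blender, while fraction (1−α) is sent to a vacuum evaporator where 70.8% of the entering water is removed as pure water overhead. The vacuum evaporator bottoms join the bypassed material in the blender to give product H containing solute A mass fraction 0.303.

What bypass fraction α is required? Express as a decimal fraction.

All 492×0.209 = 102.83 kg/h of solute A reaches H, so H = 102.83/0.303 = 339.37 kg/h and vapour = 152.63 kg/h.
The evaporator receives (1−α)·492 of feed at 0.641 water and removes 0.708 of that water:
0.708×0.641×(1−α)×492 = 152.63
(1−α) = 152.63/223.28 = 0.6836;  α = 0.3164.

0.316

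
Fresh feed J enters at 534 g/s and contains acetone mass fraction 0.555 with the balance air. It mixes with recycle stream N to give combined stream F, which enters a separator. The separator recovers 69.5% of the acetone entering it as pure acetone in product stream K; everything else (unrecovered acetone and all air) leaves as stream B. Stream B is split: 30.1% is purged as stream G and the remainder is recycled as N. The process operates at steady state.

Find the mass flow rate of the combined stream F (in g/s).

air enters only via J and leaves only via the purge: 534×0.445 = 0.301×(air in B), and the separator passes all air, so air in F = air in B = 789.47 g/s.
acetone in F: m_A = 534×0.555 + (1−0.301)·(1−0.695)·m_A, so m_A = 296.37/0.7868 = 376.68 g/s.
F = 376.68 + 789.47 = 1166.1 g/s.

1166 g/s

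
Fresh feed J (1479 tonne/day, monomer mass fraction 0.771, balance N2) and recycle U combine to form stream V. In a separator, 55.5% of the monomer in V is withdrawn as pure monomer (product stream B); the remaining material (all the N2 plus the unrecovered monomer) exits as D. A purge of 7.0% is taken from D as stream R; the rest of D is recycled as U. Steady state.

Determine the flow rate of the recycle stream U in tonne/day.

N2 enters only via J and leaves only via the purge: 1479×0.229 = 0.070×(N2 in D), and the separator passes all N2, so N2 in V = N2 in D = 4838.4 tonne/day.
monomer in V: m_A = 1479×0.771 + (1−0.070)·(1−0.555)·m_A, so m_A = 1140.3/0.5862 = 1945.4 tonne/day.
D = (1−0.555)×1945.4 + 4838.4 = 5704.2 tonne/day.
Recycle U = (1−0.070)×5704.2 = 5304.9 tonne/day.

5305 tonne/day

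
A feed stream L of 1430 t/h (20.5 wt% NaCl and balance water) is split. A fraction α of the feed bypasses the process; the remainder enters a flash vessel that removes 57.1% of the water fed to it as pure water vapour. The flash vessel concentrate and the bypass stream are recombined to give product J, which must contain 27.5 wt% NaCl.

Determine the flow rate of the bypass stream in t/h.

628.1 t/h

All 1430×0.205 = 293.15 t/h of NaCl reaches J, so J = 293.15/0.275 = 1066 t/h and vapour = 364 t/h.
The evaporator receives (1−α)·1430 of feed at 0.795 water and removes 0.571 of that water:
0.571×0.795×(1−α)×1430 = 364
(1−α) = 364/649.14 = 0.5607;  α = 0.4393.
Bypass flow = 0.4393×1430 = 628.14 t/h.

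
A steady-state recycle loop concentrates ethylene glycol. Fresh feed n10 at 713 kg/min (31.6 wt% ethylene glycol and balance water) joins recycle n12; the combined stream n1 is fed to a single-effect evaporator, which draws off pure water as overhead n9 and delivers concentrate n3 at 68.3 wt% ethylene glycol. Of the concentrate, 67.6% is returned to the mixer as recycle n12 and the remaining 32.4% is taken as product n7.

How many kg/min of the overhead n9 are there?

Overall ethylene glycol balance (none leaves overhead): ethylene glycol in fresh feed = ethylene glycol in product, i.e. 713×0.316 = (1−0.676)·n3·0.683.
n3 = 225.31/(0.683×0.324) = 1018.1 kg/min.
Recycle n12 = 0.676×1018.1 = 688.27 kg/min.
Combined feed n1 = 713 + 688.27 = 1401.3 kg/min.
Overhead n9 = n1 − n3 = 1401.3 − 1018.1 = 383.12 kg/min.

383.1 kg/min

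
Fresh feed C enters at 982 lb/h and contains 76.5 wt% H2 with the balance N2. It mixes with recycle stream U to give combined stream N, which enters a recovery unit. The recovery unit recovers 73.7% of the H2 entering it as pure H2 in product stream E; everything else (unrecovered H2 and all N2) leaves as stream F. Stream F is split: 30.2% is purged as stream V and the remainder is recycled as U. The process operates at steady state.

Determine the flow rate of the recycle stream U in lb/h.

N2 enters only via C and leaves only via the purge: 982×0.235 = 0.302×(N2 in F), and the recovery unit passes all N2, so N2 in N = N2 in F = 764.14 lb/h.
H2 in N: m_A = 982×0.765 + (1−0.302)·(1−0.737)·m_A, so m_A = 751.23/0.8164 = 920.14 lb/h.
F = (1−0.737)×920.14 + 764.14 = 1006.1 lb/h.
Recycle U = (1−0.302)×1006.1 = 702.28 lb/h.

702.3 lb/h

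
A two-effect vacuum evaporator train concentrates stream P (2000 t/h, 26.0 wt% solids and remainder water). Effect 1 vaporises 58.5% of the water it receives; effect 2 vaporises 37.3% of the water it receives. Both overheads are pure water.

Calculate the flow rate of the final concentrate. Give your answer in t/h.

905.1 t/h

water in feed = 2000×0.740 = 1480 t/h.
After stage 1: water left = (1−0.585)×1480 = 614.2; stream total = 1134.2 t/h.
After stage 2: water left = (1−0.373)×614.2 = 385.1; final concentrate = 905.1 t/h.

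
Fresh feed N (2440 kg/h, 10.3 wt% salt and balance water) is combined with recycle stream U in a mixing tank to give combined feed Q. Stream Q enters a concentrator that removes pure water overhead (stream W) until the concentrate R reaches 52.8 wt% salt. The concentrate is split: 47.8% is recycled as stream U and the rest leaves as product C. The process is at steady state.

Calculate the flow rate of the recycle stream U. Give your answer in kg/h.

435.9 kg/h

Overall salt balance (none leaves overhead): salt in fresh feed = salt in product, i.e. 2440×0.103 = (1−0.478)·R·0.528.
R = 251.32/(0.528×0.522) = 911.85 kg/h.
Recycle U = 0.478×911.85 = 435.86 kg/h.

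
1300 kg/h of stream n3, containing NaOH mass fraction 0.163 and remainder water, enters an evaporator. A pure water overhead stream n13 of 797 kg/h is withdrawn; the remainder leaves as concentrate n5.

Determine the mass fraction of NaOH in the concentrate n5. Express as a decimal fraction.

NaOH is not removed: 1300×0.163 = 211.9 kg/h of NaOH enters n5.
Concentrate = 1300 − 797 = 503 kg/h.
Mass fraction = 211.9/503 = 0.421.

0.421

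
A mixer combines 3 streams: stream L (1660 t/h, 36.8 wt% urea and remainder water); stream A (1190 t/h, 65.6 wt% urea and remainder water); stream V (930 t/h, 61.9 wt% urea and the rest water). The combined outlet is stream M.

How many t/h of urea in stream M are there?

urea out = urea in = 1660×0.368 + 1190×0.656 + 930×0.619 = 1967.2 t/h.

1967 t/h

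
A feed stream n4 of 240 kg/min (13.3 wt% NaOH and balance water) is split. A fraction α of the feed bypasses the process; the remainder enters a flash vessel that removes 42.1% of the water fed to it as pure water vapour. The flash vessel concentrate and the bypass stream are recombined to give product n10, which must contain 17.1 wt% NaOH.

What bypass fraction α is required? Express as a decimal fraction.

0.391

All 240×0.133 = 31.92 kg/min of NaOH reaches n10, so n10 = 31.92/0.171 = 186.67 kg/min and vapour = 53.333 kg/min.
The evaporator receives (1−α)·240 of feed at 0.867 water and removes 0.421 of that water:
0.421×0.867×(1−α)×240 = 53.333
(1−α) = 53.333/87.602 = 0.6088;  α = 0.3912.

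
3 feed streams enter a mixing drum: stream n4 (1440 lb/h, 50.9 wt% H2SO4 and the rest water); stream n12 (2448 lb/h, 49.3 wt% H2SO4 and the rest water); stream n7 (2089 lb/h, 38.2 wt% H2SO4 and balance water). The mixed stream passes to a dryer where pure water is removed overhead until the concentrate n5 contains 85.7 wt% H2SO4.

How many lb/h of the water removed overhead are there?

H2SO4 entering = 1440×0.509 + 2448×0.493 + 2089×0.382 = 2737.8 lb/h.
All H2SO4 reports to n5, so n5 = 2737.8/0.857 = 3194.7 lb/h.
Total feed = 5977 lb/h; overhead = 5977 − 3194.7 = 2782.3 lb/h.

2782 lb/h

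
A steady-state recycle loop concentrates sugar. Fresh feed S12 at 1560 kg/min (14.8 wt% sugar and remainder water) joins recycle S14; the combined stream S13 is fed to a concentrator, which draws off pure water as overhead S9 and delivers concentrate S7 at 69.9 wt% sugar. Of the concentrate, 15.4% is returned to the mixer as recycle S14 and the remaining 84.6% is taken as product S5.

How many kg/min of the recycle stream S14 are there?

Overall sugar balance (none leaves overhead): sugar in fresh feed = sugar in product, i.e. 1560×0.148 = (1−0.154)·S7·0.699.
S7 = 230.88/(0.699×0.846) = 390.43 kg/min.
Recycle S14 = 0.154×390.43 = 60.126 kg/min.

60.13 kg/min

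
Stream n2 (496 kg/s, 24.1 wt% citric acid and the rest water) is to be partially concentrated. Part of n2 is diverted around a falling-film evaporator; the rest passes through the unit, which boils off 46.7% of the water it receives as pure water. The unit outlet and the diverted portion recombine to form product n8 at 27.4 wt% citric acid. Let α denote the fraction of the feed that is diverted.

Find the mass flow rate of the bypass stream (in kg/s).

327.5 kg/s

All 496×0.241 = 119.54 kg/s of citric acid reaches n8, so n8 = 119.54/0.274 = 436.26 kg/s and vapour = 59.737 kg/s.
The evaporator receives (1−α)·496 of feed at 0.759 water and removes 0.467 of that water:
0.467×0.759×(1−α)×496 = 59.737
(1−α) = 59.737/175.81 = 0.3398;  α = 0.6602.
Bypass flow = 0.6602×496 = 327.47 kg/s.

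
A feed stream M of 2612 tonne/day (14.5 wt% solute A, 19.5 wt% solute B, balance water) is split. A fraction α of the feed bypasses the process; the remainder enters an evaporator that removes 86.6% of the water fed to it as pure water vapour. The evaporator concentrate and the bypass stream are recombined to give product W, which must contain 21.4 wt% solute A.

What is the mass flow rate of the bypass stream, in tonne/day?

All 2612×0.145 = 378.74 tonne/day of solute A reaches W, so W = 378.74/0.214 = 1769.8 tonne/day and vapour = 842.19 tonne/day.
The evaporator receives (1−α)·2612 of feed at 0.660 water and removes 0.866 of that water:
0.866×0.660×(1−α)×2612 = 842.19
(1−α) = 842.19/1492.9 = 0.5641;  α = 0.4359.
Bypass flow = 0.4359×2612 = 1138.5 tonne/day.

1139 tonne/day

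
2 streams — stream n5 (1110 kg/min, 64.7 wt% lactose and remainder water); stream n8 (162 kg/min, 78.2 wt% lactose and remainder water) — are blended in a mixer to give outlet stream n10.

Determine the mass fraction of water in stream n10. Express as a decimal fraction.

Total flow out = 1110 + 162 = 1272 kg/min.
water in = 1110×0.353 + 162×0.218 = 427.15 kg/min.
water mass fraction in n10 = 427.15/1272 = 0.336.

0.336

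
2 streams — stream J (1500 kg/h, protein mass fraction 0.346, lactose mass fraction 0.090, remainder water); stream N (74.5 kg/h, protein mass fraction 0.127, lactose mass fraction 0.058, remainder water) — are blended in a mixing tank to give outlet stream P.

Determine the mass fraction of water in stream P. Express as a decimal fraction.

Total flow out = 1500 + 74.5 = 1574.5 kg/h.
water in = 1500×0.564 + 74.5×0.815 = 906.72 kg/h.
water mass fraction in P = 906.72/1574.5 = 0.576.

0.576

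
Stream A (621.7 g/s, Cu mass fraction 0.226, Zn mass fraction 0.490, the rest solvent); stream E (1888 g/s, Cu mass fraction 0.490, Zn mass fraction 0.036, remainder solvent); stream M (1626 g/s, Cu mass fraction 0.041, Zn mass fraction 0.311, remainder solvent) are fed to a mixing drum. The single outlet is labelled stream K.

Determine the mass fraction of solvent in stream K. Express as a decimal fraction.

0.514

Total flow out = 621.7 + 1888 + 1626 = 4135.7 g/s.
solvent in = 621.7×0.284 + 1888×0.474 + 1626×0.648 = 2125.1 g/s.
solvent mass fraction in K = 2125.1/4135.7 = 0.514.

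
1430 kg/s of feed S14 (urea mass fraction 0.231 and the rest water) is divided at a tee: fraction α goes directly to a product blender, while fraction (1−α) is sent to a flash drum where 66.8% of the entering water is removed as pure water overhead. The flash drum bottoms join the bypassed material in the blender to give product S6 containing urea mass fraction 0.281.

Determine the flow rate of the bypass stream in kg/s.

All 1430×0.231 = 330.33 kg/s of urea reaches S6, so S6 = 330.33/0.281 = 1175.6 kg/s and vapour = 254.45 kg/s.
The evaporator receives (1−α)·1430 of feed at 0.769 water and removes 0.668 of that water:
0.668×0.769×(1−α)×1430 = 254.45
(1−α) = 254.45/734.58 = 0.3464;  α = 0.6536.
Bypass flow = 0.6536×1430 = 934.67 kg/s.

934.7 kg/s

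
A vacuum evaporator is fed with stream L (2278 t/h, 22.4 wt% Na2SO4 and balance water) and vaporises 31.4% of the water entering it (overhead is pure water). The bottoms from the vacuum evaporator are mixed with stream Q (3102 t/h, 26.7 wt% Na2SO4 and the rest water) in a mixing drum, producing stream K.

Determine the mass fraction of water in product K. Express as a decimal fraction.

Vapour removed = 0.314×0.776×2278 = 555.07 t/h; concentrate = 1722.9 t/h.
water reaching the mixer = 1212.7 (from concentrate) + 3102×0.733 = 3486.4 t/h.
Product flow = 1722.9 + 3102 = 4824.9 t/h; water fraction = 0.7226.

0.7226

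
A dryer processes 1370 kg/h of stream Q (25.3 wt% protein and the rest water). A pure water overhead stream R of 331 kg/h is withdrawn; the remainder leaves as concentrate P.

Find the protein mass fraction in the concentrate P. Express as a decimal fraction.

protein is not removed: 1370×0.253 = 346.61 kg/h of protein enters P.
Concentrate = 1370 − 331 = 1039 kg/h.
Mass fraction = 346.61/1039 = 0.334.

0.334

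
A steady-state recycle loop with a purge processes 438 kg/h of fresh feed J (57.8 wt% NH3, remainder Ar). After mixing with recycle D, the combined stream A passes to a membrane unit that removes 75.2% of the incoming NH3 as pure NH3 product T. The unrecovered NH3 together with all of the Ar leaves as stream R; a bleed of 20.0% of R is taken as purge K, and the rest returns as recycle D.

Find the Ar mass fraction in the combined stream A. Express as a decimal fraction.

Ar enters only via J and leaves only via the purge: 438×0.422 = 0.200×(Ar in R), and the membrane unit passes all Ar, so Ar in A = Ar in R = 924.18 kg/h.
NH3 in A: m_A = 438×0.578 + (1−0.200)·(1−0.752)·m_A, so m_A = 253.16/0.8016 = 315.82 kg/h.
A = 315.82 + 924.18 = 1240 kg/h.
Ar fraction in A = 924.18/1240 = 0.745.

0.745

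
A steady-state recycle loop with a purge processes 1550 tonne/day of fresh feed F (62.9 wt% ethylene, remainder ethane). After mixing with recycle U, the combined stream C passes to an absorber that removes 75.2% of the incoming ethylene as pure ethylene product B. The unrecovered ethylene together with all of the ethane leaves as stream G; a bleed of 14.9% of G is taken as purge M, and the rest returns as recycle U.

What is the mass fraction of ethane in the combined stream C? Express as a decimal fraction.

0.7575

ethane enters only via F and leaves only via the purge: 1550×0.371 = 0.149×(ethane in G), and the absorber passes all ethane, so ethane in C = ethane in G = 3859.4 tonne/day.
ethylene in C: m_A = 1550×0.629 + (1−0.149)·(1−0.752)·m_A, so m_A = 974.95/0.7890 = 1235.8 tonne/day.
C = 1235.8 + 3859.4 = 5095.1 tonne/day.
ethane fraction in C = 3859.4/5095.1 = 0.7575.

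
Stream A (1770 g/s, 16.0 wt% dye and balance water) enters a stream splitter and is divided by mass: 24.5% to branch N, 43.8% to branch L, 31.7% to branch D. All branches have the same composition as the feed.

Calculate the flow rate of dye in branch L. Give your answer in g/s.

124 g/s

Branch L total = 0.438×1770 = 775.26 g/s.
dye in L = 0.160×775.26 = 124.04 g/s.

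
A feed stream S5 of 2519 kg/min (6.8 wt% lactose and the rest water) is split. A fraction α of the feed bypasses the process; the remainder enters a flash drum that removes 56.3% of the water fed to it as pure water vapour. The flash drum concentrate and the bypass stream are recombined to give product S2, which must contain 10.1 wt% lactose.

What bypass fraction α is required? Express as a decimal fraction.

0.377

All 2519×0.068 = 171.29 kg/min of lactose reaches S2, so S2 = 171.29/0.101 = 1696 kg/min and vapour = 823.04 kg/min.
The evaporator receives (1−α)·2519 of feed at 0.932 water and removes 0.563 of that water:
0.563×0.932×(1−α)×2519 = 823.04
(1−α) = 823.04/1321.8 = 0.6227;  α = 0.3773.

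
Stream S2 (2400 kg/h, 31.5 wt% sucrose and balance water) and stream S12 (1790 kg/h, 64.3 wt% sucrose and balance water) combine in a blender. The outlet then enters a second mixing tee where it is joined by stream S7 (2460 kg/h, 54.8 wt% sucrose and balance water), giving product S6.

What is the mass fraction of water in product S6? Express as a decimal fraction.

Overall, product flow = 6650 kg/h.
water in = 2400×0.685 + 1790×0.357 + 2460×0.452 = 3395 kg/h.
water fraction in S6 = 0.511.

0.511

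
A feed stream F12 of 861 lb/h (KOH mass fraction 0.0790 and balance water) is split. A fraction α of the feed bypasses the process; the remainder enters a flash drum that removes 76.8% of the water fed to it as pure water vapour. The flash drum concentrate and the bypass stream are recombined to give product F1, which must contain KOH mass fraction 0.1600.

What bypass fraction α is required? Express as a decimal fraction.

All 861×0.079 = 68.019 lb/h of KOH reaches F1, so F1 = 68.019/0.160 = 425.12 lb/h and vapour = 435.88 lb/h.
The evaporator receives (1−α)·861 of feed at 0.921 water and removes 0.768 of that water:
0.768×0.921×(1−α)×861 = 435.88
(1−α) = 435.88/609.01 = 0.7157;  α = 0.2843.

0.284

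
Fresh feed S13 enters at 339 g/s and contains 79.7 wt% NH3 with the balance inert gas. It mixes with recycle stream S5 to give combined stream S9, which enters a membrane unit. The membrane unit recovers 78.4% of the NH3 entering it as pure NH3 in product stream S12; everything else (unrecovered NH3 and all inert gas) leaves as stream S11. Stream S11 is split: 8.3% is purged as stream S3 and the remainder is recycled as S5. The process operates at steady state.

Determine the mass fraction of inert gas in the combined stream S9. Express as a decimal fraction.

inert gas enters only via S13 and leaves only via the purge: 339×0.203 = 0.083×(inert gas in S11), and the membrane unit passes all inert gas, so inert gas in S9 = inert gas in S11 = 829.12 g/s.
NH3 in S9: m_A = 339×0.797 + (1−0.083)·(1−0.784)·m_A, so m_A = 270.18/0.8019 = 336.92 g/s.
S9 = 336.92 + 829.12 = 1166 g/s.
inert gas fraction in S9 = 829.12/1166 = 0.7111.

0.7111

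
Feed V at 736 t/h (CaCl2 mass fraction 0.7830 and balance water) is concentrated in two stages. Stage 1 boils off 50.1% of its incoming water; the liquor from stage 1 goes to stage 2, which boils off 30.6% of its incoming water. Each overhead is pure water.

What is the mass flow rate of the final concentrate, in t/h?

631.6 t/h

water in feed = 736×0.217 = 159.71 t/h.
After stage 1: water left = (1−0.501)×159.71 = 79.696; stream total = 655.98 t/h.
After stage 2: water left = (1−0.306)×79.696 = 55.309; final concentrate = 631.6 t/h.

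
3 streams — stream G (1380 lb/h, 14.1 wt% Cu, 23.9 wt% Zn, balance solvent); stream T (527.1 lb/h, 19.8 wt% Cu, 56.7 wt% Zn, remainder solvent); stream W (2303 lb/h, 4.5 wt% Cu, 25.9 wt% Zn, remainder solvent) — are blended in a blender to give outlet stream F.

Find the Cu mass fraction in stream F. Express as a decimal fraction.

0.0956

Total flow out = 1380 + 527.1 + 2303 = 4210.1 lb/h.
Cu in = 1380×0.141 + 527.1×0.198 + 2303×0.045 = 402.58 lb/h.
Cu mass fraction in F = 402.58/4210.1 = 0.0956.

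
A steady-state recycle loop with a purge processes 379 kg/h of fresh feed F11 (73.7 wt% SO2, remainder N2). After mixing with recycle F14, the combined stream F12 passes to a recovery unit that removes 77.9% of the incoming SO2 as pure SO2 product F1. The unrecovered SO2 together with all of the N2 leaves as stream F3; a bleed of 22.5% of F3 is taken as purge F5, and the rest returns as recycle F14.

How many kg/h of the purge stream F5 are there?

N2 enters only via F11 and leaves only via the purge: 379×0.263 = 0.225×(N2 in F3), and the recovery unit passes all N2, so N2 in F12 = N2 in F3 = 443.01 kg/h.
SO2 in F12: m_A = 379×0.737 + (1−0.225)·(1−0.779)·m_A, so m_A = 279.32/0.8287 = 337.05 kg/h.
F3 = (1−0.779)×337.05 + 443.01 = 517.5 kg/h.
Purge F5 = 0.225×517.5 = 116.44 kg/h.

116.4 kg/h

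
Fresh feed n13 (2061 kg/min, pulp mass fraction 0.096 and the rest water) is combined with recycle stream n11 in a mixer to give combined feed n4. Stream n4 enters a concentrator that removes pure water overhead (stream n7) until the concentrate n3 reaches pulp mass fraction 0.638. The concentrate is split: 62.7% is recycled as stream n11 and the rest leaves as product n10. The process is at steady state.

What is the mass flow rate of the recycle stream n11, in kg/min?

521.3 kg/min

Overall pulp balance (none leaves overhead): pulp in fresh feed = pulp in product, i.e. 2061×0.096 = (1−0.627)·n3·0.638.
n3 = 197.86/(0.638×0.373) = 831.42 kg/min.
Recycle n11 = 0.627×831.42 = 521.3 kg/min.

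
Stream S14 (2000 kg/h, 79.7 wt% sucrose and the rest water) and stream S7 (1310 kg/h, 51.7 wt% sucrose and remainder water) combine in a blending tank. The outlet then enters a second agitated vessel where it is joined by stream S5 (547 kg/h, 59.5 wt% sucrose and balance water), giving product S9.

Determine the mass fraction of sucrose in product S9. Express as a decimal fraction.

Overall, product flow = 3857 kg/h.
sucrose in = 2000×0.797 + 1310×0.517 + 547×0.595 = 2596.7 kg/h.
sucrose fraction in S9 = 0.673.

0.673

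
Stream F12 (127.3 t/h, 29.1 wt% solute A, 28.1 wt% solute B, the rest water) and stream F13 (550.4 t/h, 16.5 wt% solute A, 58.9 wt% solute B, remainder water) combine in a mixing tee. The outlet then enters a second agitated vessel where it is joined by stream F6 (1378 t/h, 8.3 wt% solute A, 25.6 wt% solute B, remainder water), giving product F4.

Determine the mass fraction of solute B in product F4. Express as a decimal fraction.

0.347

Overall, product flow = 2055.7 t/h.
solute B in = 127.3×0.281 + 550.4×0.589 + 1378×0.256 = 712.72 t/h.
solute B fraction in F4 = 0.347.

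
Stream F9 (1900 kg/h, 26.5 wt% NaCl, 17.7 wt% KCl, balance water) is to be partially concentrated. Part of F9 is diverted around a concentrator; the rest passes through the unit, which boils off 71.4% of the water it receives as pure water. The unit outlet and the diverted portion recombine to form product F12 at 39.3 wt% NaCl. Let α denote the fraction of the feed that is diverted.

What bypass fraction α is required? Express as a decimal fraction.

0.183

All 1900×0.265 = 503.5 kg/h of NaCl reaches F12, so F12 = 503.5/0.393 = 1281.2 kg/h and vapour = 618.83 kg/h.
The evaporator receives (1−α)·1900 of feed at 0.558 water and removes 0.714 of that water:
0.714×0.558×(1−α)×1900 = 618.83
(1−α) = 618.83/756.98 = 0.8175;  α = 0.1825.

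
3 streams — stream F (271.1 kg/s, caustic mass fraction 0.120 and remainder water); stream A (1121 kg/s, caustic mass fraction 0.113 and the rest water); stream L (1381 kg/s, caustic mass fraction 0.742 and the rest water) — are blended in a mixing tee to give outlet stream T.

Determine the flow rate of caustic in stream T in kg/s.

caustic out = caustic in = 271.1×0.120 + 1121×0.113 + 1381×0.742 = 1183.9 kg/s.

1184 kg/s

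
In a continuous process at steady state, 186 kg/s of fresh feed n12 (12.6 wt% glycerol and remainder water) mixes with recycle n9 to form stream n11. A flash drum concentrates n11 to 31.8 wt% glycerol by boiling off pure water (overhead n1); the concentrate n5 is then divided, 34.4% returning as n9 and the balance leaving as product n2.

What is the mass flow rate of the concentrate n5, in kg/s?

Overall glycerol balance (none leaves overhead): glycerol in fresh feed = glycerol in product, i.e. 186×0.126 = (1−0.344)·n5·0.318.
n5 = 23.436/(0.318×0.656) = 112.34 kg/s.

112.3 kg/s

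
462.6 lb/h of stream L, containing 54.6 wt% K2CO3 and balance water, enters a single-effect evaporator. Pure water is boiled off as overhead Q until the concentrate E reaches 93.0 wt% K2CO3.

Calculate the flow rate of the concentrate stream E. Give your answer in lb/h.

271.6 lb/h

K2CO3 is conserved: 462.6×0.546 = 252.58 lb/h all reports to the concentrate.
Concentrate = 252.58/(target fraction) = 271.59 lb/h.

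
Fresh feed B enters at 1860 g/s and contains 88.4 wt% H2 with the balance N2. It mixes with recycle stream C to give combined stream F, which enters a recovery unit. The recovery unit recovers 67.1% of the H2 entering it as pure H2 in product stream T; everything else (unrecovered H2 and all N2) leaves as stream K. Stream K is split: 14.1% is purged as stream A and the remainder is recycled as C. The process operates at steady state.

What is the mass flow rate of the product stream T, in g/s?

H2 in F: m_A = 1860×0.884 + (1−0.141)·(1−0.671)·m_A, so m_A = 1644.2/0.7174 = 2292 g/s.
Product T = 0.671×2292 = 1537.9 g/s.

1538 g/s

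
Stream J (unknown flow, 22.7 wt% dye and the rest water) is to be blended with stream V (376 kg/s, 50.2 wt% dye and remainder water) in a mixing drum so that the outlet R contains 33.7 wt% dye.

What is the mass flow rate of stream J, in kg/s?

564 kg/s

Let J be the unknown flow. Total out = 376 + J.
dye balance: 188.75 + 0.227·J = 0.337·(376 + J)
(0.227 − 0.337)·J = 0.337×376 − 188.75 = -62.04
J = -62.04 / -0.110 = 564 kg/s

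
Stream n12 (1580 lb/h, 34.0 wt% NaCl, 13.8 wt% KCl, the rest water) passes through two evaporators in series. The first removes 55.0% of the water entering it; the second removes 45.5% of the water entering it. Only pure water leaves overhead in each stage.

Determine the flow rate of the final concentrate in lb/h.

957.5 lb/h

water in feed = 1580×0.522 = 824.76 lb/h.
After stage 1: water left = (1−0.550)×824.76 = 371.14; stream total = 1126.4 lb/h.
After stage 2: water left = (1−0.455)×371.14 = 202.27; final concentrate = 957.51 lb/h.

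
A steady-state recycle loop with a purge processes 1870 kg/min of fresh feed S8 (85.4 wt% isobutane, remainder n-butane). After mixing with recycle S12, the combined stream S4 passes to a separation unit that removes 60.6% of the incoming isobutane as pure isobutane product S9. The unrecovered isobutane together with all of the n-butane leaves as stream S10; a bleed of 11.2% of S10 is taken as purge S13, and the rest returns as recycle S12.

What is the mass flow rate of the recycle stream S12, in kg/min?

3024 kg/min

n-butane enters only via S8 and leaves only via the purge: 1870×0.146 = 0.112×(n-butane in S10), and the separation unit passes all n-butane, so n-butane in S4 = n-butane in S10 = 2437.7 kg/min.
isobutane in S4: m_A = 1870×0.854 + (1−0.112)·(1−0.606)·m_A, so m_A = 1597/0.6501 = 2456.4 kg/min.
S10 = (1−0.606)×2456.4 + 2437.7 = 3405.5 kg/min.
Recycle S12 = (1−0.112)×3405.5 = 3024.1 kg/min.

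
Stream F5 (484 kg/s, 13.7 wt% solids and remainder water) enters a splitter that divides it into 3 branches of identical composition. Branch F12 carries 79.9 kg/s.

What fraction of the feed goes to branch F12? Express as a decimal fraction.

0.165

Fraction to F12 = 79.9/484 = 0.1651.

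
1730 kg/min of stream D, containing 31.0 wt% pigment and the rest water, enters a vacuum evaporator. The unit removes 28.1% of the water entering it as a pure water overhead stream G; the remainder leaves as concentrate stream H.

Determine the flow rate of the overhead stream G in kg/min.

335.4 kg/min

water entering = 1730×0.690 = 1193.7 kg/min; overhead removed = 0.281×1193.7 = 335.43 kg/min.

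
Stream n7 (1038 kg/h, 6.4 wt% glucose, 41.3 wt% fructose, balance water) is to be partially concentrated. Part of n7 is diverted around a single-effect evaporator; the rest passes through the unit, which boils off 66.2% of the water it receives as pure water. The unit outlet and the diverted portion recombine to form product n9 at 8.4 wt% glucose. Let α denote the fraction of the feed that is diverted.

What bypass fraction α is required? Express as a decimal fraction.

All 1038×0.064 = 66.432 kg/h of glucose reaches n9, so n9 = 66.432/0.084 = 790.86 kg/h and vapour = 247.14 kg/h.
The evaporator receives (1−α)·1038 of feed at 0.523 water and removes 0.662 of that water:
0.662×0.523×(1−α)×1038 = 247.14
(1−α) = 247.14/359.38 = 0.6877;  α = 0.3123.

0.312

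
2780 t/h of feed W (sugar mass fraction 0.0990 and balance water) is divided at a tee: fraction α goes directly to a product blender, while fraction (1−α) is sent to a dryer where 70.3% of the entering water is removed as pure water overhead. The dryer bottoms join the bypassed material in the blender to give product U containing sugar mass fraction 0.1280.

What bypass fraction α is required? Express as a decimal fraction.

All 2780×0.099 = 275.22 t/h of sugar reaches U, so U = 275.22/0.128 = 2150.2 t/h and vapour = 629.84 t/h.
The evaporator receives (1−α)·2780 of feed at 0.901 water and removes 0.703 of that water:
0.703×0.901×(1−α)×2780 = 629.84
(1−α) = 629.84/1760.9 = 0.3577;  α = 0.6423.

0.642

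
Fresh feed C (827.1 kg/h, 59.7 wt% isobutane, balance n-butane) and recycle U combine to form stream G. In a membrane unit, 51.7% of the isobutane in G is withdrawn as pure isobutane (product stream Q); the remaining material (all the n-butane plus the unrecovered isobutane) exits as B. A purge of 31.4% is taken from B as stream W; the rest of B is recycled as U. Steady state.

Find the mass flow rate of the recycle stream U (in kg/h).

n-butane enters only via C and leaves only via the purge: 827.1×0.403 = 0.314×(n-butane in B), and the membrane unit passes all n-butane, so n-butane in G = n-butane in B = 1061.5 kg/h.
isobutane in G: m_A = 827.1×0.597 + (1−0.314)·(1−0.517)·m_A, so m_A = 493.78/0.6687 = 738.46 kg/h.
B = (1−0.517)×738.46 + 1061.5 = 1418.2 kg/h.
Recycle U = (1−0.314)×1418.2 = 972.89 kg/h.

972.9 kg/h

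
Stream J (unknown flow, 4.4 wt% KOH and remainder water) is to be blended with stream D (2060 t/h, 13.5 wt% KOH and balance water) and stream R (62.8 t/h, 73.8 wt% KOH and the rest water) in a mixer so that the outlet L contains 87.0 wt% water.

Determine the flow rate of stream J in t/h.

Let J be the unknown flow. Total out = 2122.8 + J.
water balance: 1798.4 + 0.956·J = 0.870·(2122.8 + J)
(0.956 − 0.870)·J = 0.870×2122.8 − 1798.4 = 48.482
J = 48.482 / 0.086 = 563.75 t/h

563.7 t/h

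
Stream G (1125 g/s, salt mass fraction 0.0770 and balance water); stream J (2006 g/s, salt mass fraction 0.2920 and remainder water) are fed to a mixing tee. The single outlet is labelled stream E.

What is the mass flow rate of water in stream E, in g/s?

2459 g/s

water out = water in = 1125×0.923 + 2006×0.708 = 2458.6 g/s.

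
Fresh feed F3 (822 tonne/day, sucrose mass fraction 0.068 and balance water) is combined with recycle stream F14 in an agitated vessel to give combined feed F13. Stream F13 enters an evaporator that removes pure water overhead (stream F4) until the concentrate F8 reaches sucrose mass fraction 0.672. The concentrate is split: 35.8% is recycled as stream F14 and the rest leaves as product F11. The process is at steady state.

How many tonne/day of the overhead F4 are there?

738.8 tonne/day

Overall sucrose balance (none leaves overhead): sucrose in fresh feed = sucrose in product, i.e. 822×0.068 = (1−0.358)·F8·0.672.
F8 = 55.896/(0.672×0.642) = 129.56 tonne/day.
Recycle F14 = 0.358×129.56 = 46.383 tonne/day.
Combined feed F13 = 822 + 46.383 = 868.38 tonne/day.
Overhead F4 = F13 − F8 = 868.38 − 129.56 = 738.82 tonne/day.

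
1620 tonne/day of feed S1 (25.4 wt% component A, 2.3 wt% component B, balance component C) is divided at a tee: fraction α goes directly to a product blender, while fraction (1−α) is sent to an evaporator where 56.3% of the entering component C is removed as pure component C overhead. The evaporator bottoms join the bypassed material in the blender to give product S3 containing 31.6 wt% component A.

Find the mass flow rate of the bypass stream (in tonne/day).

839.1 tonne/day

All 1620×0.254 = 411.48 tonne/day of component A reaches S3, so S3 = 411.48/0.316 = 1302.2 tonne/day and vapour = 317.85 tonne/day.
The evaporator receives (1−α)·1620 of feed at 0.723 component C and removes 0.563 of that component C:
0.563×0.723×(1−α)×1620 = 317.85
(1−α) = 317.85/659.42 = 0.4820;  α = 0.5180.
Bypass flow = 0.5180×1620 = 839.14 tonne/day.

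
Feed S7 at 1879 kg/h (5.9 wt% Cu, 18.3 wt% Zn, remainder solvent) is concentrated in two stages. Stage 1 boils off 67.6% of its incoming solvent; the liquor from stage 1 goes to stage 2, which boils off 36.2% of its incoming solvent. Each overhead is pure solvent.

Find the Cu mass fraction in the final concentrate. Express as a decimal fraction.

solvent in feed = 1879×0.758 = 1424.3 kg/h.
After stage 1: solvent left = (1−0.676)×1424.3 = 461.47; stream total = 916.19 kg/h.
After stage 2: solvent left = (1−0.362)×461.47 = 294.42; final concentrate = 749.13 kg/h.
Cu fraction = 110.86/749.13 = 0.148.

0.148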